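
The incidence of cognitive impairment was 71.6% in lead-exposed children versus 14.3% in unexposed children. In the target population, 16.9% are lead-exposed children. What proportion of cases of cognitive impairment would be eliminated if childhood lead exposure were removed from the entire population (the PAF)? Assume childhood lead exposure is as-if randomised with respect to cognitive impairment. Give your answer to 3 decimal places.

p₁ = 0.716, p₀ = 0.143.
Overall risk P(Y=1) = π·p₁ + (1−π)·p₀ = 0.169×0.716 + 0.831×0.143 = 0.23984.
Under exogeneity, PAF = [P(Y=1) − p₀] / P(Y=1).
PAF = (0.23984 − 0.143) / 0.23984 ≈ 0.4038

PAF ≈ 0.404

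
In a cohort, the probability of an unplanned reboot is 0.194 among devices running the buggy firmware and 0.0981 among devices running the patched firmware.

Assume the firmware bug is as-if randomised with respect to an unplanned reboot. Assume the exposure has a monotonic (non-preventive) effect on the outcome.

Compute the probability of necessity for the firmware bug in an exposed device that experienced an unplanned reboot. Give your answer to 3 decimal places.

PN ≈ 0.494

Let p₁ = 0.194, p₀ = 0.0981.
Under exogeneity and monotonicity, PN = (p₁ − p₀) / p₁.
PN = (0.194 − 0.0981) / 0.194 = 0.0959 / 0.194 ≈ 0.4943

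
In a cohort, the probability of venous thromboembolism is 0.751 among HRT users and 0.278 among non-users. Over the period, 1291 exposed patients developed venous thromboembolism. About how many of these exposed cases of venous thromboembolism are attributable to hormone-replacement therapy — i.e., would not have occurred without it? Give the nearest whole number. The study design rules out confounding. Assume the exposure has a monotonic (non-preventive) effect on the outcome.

about 813 cases

Let p₁ = 0.751, p₀ = 0.278.
PN = (p₁ − p₀)/p₁ = (0.751 − 0.278) / 0.751 ≈ 0.62983.
Attributable cases ≈ PN × (exposed cases) = 0.62983 × 1291 ≈ 813.11.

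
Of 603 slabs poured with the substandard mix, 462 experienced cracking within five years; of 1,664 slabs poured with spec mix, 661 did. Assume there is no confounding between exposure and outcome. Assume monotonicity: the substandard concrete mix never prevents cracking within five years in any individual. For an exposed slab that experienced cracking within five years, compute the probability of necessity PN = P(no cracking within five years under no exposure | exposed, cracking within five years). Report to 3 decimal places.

p₁ = P(outcome | exposed) = 462/603 = 0.76617
p₀ = P(outcome | unexposed) = 661/1664 = 0.39724
Under exogeneity and monotonicity, PN = (p₁ − p₀) / p₁.
PN = (0.76617 − 0.39724) / 0.76617 = 0.36893 / 0.76617 ≈ 0.4815

PN ≈ 0.482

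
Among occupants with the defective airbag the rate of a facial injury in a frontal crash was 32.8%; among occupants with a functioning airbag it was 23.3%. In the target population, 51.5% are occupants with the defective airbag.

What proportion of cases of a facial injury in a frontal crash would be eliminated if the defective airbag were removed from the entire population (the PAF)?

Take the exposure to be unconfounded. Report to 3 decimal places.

p₁ = 0.328, p₀ = 0.233.
Overall risk P(Y=1) = π·p₁ + (1−π)·p₀ = 0.515×0.328 + 0.485×0.233 = 0.28192.
Under exogeneity, PAF = [P(Y=1) − p₀] / P(Y=1).
PAF = (0.28192 − 0.233) / 0.28192 ≈ 0.1735

PAF ≈ 0.174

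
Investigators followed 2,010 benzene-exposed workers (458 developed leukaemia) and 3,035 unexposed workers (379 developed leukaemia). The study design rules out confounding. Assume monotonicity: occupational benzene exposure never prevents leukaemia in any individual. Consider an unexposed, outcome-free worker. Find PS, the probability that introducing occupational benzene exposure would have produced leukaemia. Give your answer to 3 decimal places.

p₁ = P(outcome | exposed) = 458/2010 = 0.22786
p₀ = P(outcome | unexposed) = 379/3035 = 0.12488
Under exogeneity and monotonicity, PS = (p₁ − p₀) / (1 − p₀).
PS = (0.22786 − 0.12488) / (1 − 0.12488) = 0.10298 / 0.87512 ≈ 0.1177

PS ≈ 0.118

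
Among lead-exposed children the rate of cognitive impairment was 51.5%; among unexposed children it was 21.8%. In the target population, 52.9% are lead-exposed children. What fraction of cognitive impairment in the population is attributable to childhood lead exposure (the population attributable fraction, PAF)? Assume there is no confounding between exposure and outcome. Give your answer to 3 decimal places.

PAF ≈ 0.419

p₁ = 0.515, p₀ = 0.218.
Overall risk P(Y=1) = π·p₁ + (1−π)·p₀ = 0.529×0.515 + 0.471×0.218 = 0.37511.
Under exogeneity, PAF = [P(Y=1) − p₀] / P(Y=1).
PAF = (0.37511 − 0.218) / 0.37511 ≈ 0.4188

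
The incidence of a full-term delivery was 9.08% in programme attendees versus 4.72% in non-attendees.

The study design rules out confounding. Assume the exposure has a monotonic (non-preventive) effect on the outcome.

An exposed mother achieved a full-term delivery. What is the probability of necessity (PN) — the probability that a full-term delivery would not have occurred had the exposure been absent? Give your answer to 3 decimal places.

p₁ = 0.0908, p₀ = 0.0472.
Under exogeneity and monotonicity, PN = (p₁ − p₀) / p₁.
PN = (0.0908 − 0.0472) / 0.0908 = 0.0436 / 0.0908 ≈ 0.4802

PN ≈ 0.480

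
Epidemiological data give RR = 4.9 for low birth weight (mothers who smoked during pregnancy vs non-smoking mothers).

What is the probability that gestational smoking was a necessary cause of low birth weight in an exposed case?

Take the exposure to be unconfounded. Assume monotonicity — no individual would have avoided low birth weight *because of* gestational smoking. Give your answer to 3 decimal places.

Under exogeneity and monotonicity, PN = (RR − 1) / RR = 1 − 1/RR.
PN = (4.9 − 1) / 4.9 = 3.9 / 4.9 ≈ 0.7959

PN ≈ 0.796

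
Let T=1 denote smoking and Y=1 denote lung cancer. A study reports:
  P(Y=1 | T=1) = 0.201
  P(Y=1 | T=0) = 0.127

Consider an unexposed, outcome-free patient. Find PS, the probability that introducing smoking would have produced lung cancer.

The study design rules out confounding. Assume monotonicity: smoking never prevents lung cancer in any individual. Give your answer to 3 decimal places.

Let p₁ = 0.201, p₀ = 0.127.
Under exogeneity and monotonicity, PS = (p₁ − p₀) / (1 − p₀).
PS = (0.201 − 0.127) / (1 − 0.127) = 0.074 / 0.873 ≈ 0.0848

PS ≈ 0.085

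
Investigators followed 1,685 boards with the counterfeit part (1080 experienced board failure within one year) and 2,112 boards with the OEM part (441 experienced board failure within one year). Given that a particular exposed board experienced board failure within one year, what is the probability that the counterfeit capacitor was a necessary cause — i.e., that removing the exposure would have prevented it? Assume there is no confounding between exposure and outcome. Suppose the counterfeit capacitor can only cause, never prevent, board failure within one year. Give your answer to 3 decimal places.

p₁ = P(outcome | exposed) = 1080/1685 = 0.64095
p₀ = P(outcome | unexposed) = 441/2112 = 0.20881
Under exogeneity and monotonicity, PN = (p₁ − p₀) / p₁.
PN = (0.64095 − 0.20881) / 0.64095 = 0.43214 / 0.64095 ≈ 0.6742

PN ≈ 0.674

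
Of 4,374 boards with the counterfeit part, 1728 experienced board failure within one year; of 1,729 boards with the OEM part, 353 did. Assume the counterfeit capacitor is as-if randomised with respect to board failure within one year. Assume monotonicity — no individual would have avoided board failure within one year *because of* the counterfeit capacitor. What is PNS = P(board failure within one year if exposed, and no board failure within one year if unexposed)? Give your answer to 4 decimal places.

p₁ = P(outcome | exposed) = 1728/4374 = 0.39506
p₀ = P(outcome | unexposed) = 353/1729 = 0.20416
Under exogeneity and monotonicity, PNS = p₁ − p₀.
PNS = 0.39506 − 0.20416 = 0.1909

PNS ≈ 0.1909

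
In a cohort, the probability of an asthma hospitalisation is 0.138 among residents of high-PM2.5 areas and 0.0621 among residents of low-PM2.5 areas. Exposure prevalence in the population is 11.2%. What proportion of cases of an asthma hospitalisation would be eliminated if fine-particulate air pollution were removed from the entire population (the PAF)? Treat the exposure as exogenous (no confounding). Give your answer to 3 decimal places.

Let p₁ = 0.138, p₀ = 0.0621.
Overall risk P(Y=1) = π·p₁ + (1−π)·p₀ = 0.112×0.138 + 0.888×0.0621 = 0.070601.
Under exogeneity, PAF = [P(Y=1) − p₀] / P(Y=1).
PAF = (0.070601 − 0.0621) / 0.070601 ≈ 0.1204

PAF ≈ 0.120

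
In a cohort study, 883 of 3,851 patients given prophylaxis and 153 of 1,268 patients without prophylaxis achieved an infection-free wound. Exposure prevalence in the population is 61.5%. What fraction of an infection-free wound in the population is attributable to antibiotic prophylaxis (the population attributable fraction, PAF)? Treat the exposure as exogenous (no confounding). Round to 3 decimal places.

p₁ = P(outcome | exposed) = 883/3851 = 0.22929
p₀ = P(outcome | unexposed) = 153/1268 = 0.12066
Overall risk P(Y=1) = π·p₁ + (1−π)·p₀ = 0.615×0.22929 + 0.385×0.12066 = 0.18747.
Under exogeneity, PAF = [P(Y=1) − p₀] / P(Y=1).
PAF = (0.18747 − 0.12066) / 0.18747 ≈ 0.3564

PAF ≈ 0.356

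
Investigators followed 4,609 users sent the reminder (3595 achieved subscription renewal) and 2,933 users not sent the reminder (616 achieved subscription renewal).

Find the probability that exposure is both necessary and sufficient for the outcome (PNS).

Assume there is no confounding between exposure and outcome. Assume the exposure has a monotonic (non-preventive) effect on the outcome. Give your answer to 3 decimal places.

p₁ = P(outcome | exposed) = 3595/4609 = 0.78
p₀ = P(outcome | unexposed) = 616/2933 = 0.21002
Under exogeneity and monotonicity, PNS = p₁ − p₀.
PNS = 0.78 − 0.21002 = 0.56997

PNS ≈ 0.570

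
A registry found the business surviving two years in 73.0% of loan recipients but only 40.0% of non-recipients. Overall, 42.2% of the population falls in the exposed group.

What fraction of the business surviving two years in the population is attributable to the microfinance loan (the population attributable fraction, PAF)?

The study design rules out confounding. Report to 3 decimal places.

PAF ≈ 0.258

p₁ = 0.73, p₀ = 0.4.
Overall risk P(Y=1) = π·p₁ + (1−π)·p₀ = 0.422×0.73 + 0.578×0.4 = 0.53926.
Under exogeneity, PAF = [P(Y=1) − p₀] / P(Y=1).
PAF = (0.53926 − 0.4) / 0.53926 ≈ 0.2582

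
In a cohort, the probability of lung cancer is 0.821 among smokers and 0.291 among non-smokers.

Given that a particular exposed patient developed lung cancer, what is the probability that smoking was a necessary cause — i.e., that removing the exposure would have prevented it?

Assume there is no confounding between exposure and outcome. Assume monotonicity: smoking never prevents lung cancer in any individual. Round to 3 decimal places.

PN ≈ 0.646

Let p₁ = 0.821, p₀ = 0.291.
Under exogeneity and monotonicity, PN = (p₁ − p₀) / p₁.
PN = (0.821 − 0.291) / 0.821 = 0.53 / 0.821 ≈ 0.6456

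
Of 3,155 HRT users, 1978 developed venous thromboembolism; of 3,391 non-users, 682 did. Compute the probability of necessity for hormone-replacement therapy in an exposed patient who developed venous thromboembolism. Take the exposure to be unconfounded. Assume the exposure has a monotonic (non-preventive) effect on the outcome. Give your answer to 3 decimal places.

p₁ = P(outcome | exposed) = 1978/3155 = 0.62694
p₀ = P(outcome | unexposed) = 682/3391 = 0.20112
Under exogeneity and monotonicity, PN = (p₁ − p₀) / p₁.
PN = (0.62694 − 0.20112) / 0.62694 = 0.42582 / 0.62694 ≈ 0.6792

PN ≈ 0.679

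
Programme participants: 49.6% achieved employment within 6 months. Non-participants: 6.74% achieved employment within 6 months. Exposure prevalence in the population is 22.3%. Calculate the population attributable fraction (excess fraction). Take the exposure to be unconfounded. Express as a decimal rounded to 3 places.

p₁ = 0.496, p₀ = 0.0674.
Overall risk P(Y=1) = π·p₁ + (1−π)·p₀ = 0.223×0.496 + 0.777×0.0674 = 0.16298.
Under exogeneity, PAF = [P(Y=1) − p₀] / P(Y=1).
PAF = (0.16298 − 0.0674) / 0.16298 ≈ 0.5864

PAF ≈ 0.586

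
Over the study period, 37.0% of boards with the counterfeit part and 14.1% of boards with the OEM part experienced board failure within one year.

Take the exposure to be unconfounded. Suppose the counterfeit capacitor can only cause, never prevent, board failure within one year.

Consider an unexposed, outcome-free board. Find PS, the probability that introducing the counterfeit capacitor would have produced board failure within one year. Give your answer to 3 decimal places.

PS ≈ 0.267

p₁ = 0.37, p₀ = 0.141.
Under exogeneity and monotonicity, PS = (p₁ − p₀) / (1 − p₀).
PS = (0.37 − 0.141) / (1 − 0.141) = 0.229 / 0.859 ≈ 0.2666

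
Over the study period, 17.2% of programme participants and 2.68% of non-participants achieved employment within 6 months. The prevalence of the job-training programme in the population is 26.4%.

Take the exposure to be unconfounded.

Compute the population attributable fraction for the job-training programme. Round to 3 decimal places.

p₁ = 0.172, p₀ = 0.0268.
Overall risk P(Y=1) = π·p₁ + (1−π)·p₀ = 0.264×0.172 + 0.736×0.0268 = 0.065133.
Under exogeneity, PAF = [P(Y=1) − p₀] / P(Y=1).
PAF = (0.065133 − 0.0268) / 0.065133 ≈ 0.5885

PAF ≈ 0.589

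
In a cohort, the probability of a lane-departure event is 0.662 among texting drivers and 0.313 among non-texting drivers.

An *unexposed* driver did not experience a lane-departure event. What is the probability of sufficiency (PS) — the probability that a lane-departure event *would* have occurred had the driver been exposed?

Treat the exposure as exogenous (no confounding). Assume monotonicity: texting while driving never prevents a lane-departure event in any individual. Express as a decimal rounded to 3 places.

Let p₁ = 0.662, p₀ = 0.313.
Under exogeneity and monotonicity, PS = (p₁ − p₀) / (1 − p₀).
PS = (0.662 − 0.313) / (1 − 0.313) = 0.349 / 0.687 ≈ 0.5080

PS ≈ 0.508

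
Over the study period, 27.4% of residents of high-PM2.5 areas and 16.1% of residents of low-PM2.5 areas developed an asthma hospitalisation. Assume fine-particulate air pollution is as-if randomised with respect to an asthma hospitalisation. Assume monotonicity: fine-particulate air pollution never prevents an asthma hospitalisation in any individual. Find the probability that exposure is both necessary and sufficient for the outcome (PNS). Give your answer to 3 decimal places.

p₁ = 0.274, p₀ = 0.161.
Under exogeneity and monotonicity, PNS = p₁ − p₀.
PNS = 0.274 − 0.161 = 0.113

PNS ≈ 0.113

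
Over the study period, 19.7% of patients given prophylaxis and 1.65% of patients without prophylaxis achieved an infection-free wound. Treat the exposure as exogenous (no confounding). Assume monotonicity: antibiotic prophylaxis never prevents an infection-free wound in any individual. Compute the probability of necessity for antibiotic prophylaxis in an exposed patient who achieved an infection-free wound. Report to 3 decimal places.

p₁ = 0.197, p₀ = 0.0165.
Under exogeneity and monotonicity, PN = (p₁ − p₀) / p₁.
PN = (0.197 − 0.0165) / 0.197 = 0.1805 / 0.197 ≈ 0.9162

PN ≈ 0.916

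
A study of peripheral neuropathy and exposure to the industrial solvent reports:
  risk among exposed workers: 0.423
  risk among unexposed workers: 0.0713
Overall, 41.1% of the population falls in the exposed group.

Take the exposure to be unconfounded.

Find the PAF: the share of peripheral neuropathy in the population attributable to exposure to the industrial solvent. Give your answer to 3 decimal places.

Let p₁ = 0.423, p₀ = 0.0713.
Overall risk P(Y=1) = π·p₁ + (1−π)·p₀ = 0.411×0.423 + 0.589×0.0713 = 0.21585.
Under exogeneity, PAF = [P(Y=1) − p₀] / P(Y=1).
PAF = (0.21585 − 0.0713) / 0.21585 ≈ 0.6697

PAF ≈ 0.670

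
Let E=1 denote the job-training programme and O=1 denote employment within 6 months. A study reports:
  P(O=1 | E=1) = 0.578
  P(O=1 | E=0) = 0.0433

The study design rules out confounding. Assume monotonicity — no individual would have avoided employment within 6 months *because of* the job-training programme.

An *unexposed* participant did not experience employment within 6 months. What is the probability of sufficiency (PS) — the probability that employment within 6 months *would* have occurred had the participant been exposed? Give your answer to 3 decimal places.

Let p₁ = 0.578, p₀ = 0.0433.
Under exogeneity and monotonicity, PS = (p₁ − p₀) / (1 − p₀).
PS = (0.578 − 0.0433) / (1 − 0.0433) = 0.5347 / 0.9567 ≈ 0.5589

PS ≈ 0.559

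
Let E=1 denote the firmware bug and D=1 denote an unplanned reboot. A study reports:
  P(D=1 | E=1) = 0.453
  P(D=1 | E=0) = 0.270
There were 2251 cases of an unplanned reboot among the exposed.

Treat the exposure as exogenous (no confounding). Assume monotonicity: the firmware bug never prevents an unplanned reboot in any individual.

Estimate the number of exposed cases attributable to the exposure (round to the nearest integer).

Let p₁ = 0.453, p₀ = 0.27.
PN = (p₁ − p₀)/p₁ = (0.453 − 0.27) / 0.453 ≈ 0.40397.
Attributable cases ≈ PN × (exposed cases) = 0.40397 × 2251 ≈ 909.34.

about 909 cases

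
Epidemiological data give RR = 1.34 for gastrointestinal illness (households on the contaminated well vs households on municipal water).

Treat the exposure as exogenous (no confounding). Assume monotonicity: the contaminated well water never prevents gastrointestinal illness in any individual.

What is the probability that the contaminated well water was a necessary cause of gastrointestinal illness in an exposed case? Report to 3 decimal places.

PN ≈ 0.254

Under exogeneity and monotonicity, PN = (RR − 1) / RR = 1 − 1/RR.
PN = (1.34 − 1) / 1.34 = 0.34 / 1.34 ≈ 0.2537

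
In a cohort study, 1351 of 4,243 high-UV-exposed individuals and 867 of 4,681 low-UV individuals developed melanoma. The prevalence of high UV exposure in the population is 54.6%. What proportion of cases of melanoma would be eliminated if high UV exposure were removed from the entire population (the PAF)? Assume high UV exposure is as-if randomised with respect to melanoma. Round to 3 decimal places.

p₁ = P(outcome | exposed) = 1351/4243 = 0.31841
p₀ = P(outcome | unexposed) = 867/4681 = 0.18522
Overall risk P(Y=1) = π·p₁ + (1−π)·p₀ = 0.546×0.31841 + 0.454×0.18522 = 0.25794.
Under exogeneity, PAF = [P(Y=1) − p₀] / P(Y=1).
PAF = (0.25794 − 0.18522) / 0.25794 ≈ 0.2819

PAF ≈ 0.282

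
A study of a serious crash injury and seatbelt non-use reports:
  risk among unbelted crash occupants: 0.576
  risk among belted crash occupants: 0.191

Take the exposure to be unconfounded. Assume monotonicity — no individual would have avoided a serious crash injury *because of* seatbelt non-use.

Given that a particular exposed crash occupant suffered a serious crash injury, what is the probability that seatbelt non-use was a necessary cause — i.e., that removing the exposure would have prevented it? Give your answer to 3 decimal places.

PN ≈ 0.668

Let p₁ = 0.576, p₀ = 0.191.
Under exogeneity and monotonicity, PN = (p₁ − p₀) / p₁.
PN = (0.576 − 0.191) / 0.576 = 0.385 / 0.576 ≈ 0.6684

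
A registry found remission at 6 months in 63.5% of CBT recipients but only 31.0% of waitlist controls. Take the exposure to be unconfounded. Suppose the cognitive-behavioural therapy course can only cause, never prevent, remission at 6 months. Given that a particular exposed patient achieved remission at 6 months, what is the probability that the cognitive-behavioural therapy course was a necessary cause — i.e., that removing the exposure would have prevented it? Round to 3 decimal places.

p₁ = 0.635, p₀ = 0.31.
Under exogeneity and monotonicity, PN = (p₁ − p₀) / p₁.
PN = (0.635 − 0.31) / 0.635 = 0.325 / 0.635 ≈ 0.5118

PN ≈ 0.512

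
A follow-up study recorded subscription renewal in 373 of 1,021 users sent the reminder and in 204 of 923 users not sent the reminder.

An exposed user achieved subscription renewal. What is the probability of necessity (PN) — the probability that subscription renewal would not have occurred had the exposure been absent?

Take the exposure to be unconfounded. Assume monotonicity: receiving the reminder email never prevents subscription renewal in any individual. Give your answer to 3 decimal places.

PN ≈ 0.395

p₁ = P(outcome | exposed) = 373/1021 = 0.36533
p₀ = P(outcome | unexposed) = 204/923 = 0.22102
Under exogeneity and monotonicity, PN = (p₁ − p₀) / p₁.
PN = (0.36533 − 0.22102) / 0.36533 = 0.14431 / 0.36533 ≈ 0.3950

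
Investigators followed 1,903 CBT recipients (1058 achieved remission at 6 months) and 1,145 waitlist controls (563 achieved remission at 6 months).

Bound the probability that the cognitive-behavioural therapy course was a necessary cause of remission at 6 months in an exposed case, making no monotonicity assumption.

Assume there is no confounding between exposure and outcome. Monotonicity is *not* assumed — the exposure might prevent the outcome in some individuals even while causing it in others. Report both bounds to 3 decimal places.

0.116 ≤ PN ≤ 0.914

p₁ = P(outcome | exposed) = 1058/1903 = 0.55596
p₀ = P(outcome | unexposed) = 563/1145 = 0.4917
Under exogeneity alone the bounds on PN are max{0,(p₁−p₀)/p₁} ≤ PN ≤ min{1,(1−p₀)/p₁}.
  lower = (p₁ − p₀)/p₁ = 0.064261 / 0.55596 ≈ 0.1156
  upper = min{1, (1 − p₀)/p₁} = 0.5083 / 0.55596 ≈ 0.9143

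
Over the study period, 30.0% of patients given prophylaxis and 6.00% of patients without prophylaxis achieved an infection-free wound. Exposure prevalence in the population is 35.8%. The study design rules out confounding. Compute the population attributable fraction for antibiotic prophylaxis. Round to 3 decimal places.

p₁ = 0.3, p₀ = 0.06.
Overall risk P(Y=1) = π·p₁ + (1−π)·p₀ = 0.358×0.3 + 0.642×0.06 = 0.14592.
Under exogeneity, PAF = [P(Y=1) − p₀] / P(Y=1).
PAF = (0.14592 − 0.06) / 0.14592 ≈ 0.5888

PAF ≈ 0.589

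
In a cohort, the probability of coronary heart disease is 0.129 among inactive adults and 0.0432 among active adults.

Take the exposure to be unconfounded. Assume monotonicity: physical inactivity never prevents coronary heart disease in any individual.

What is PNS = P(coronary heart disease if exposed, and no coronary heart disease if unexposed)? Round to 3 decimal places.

Let p₁ = 0.129, p₀ = 0.0432.
Under exogeneity and monotonicity, PNS = p₁ − p₀.
PNS = 0.129 − 0.0432 = 0.0858

PNS ≈ 0.086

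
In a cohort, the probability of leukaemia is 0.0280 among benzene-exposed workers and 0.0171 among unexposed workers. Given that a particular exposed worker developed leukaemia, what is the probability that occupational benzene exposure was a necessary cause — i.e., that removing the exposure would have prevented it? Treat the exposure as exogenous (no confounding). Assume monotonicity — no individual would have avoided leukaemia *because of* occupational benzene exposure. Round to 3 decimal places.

PN ≈ 0.389

Let p₁ = 0.028, p₀ = 0.0171.
Under exogeneity and monotonicity, PN = (p₁ − p₀) / p₁.
PN = (0.028 − 0.0171) / 0.028 = 0.0109 / 0.028 ≈ 0.3893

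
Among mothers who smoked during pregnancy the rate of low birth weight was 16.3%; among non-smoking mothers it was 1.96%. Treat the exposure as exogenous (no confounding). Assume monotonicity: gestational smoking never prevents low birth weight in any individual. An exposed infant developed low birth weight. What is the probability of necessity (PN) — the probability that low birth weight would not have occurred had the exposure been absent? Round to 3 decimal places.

p₁ = 0.163, p₀ = 0.0196.
Under exogeneity and monotonicity, PN = (p₁ − p₀) / p₁.
PN = (0.163 − 0.0196) / 0.163 = 0.1434 / 0.163 ≈ 0.8798

PN ≈ 0.880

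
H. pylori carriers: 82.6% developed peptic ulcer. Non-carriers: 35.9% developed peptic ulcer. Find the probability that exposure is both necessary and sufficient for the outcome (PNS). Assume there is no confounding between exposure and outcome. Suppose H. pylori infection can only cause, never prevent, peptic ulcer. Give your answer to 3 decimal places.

p₁ = 0.826, p₀ = 0.359.
Under exogeneity and monotonicity, PNS = p₁ − p₀.
PNS = 0.826 − 0.359 = 0.467

PNS ≈ 0.467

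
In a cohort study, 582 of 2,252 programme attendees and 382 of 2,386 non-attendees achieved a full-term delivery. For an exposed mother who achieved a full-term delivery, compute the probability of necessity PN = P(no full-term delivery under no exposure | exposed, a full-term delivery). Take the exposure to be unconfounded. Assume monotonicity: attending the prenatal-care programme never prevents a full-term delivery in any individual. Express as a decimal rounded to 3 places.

p₁ = P(outcome | exposed) = 582/2252 = 0.25844
p₀ = P(outcome | unexposed) = 382/2386 = 0.1601
Under exogeneity and monotonicity, PN = (p₁ − p₀) / p₁.
PN = (0.25844 − 0.1601) / 0.25844 = 0.098336 / 0.25844 ≈ 0.3805

PN ≈ 0.381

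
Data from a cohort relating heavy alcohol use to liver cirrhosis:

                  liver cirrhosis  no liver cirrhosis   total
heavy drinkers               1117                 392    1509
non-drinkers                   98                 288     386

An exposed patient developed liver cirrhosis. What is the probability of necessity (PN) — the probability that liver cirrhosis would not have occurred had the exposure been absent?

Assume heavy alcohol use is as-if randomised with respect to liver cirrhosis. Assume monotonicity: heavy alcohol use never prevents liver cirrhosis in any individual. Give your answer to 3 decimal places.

p₁ = P(outcome | exposed) = 1117/1509 = 0.74023
p₀ = P(outcome | unexposed) = 98/386 = 0.25389
Under exogeneity and monotonicity, PN = (p₁ − p₀)/p₁.
PN = (0.74023 − 0.25389) / 0.74023 ≈ 0.6570

PN ≈ 0.657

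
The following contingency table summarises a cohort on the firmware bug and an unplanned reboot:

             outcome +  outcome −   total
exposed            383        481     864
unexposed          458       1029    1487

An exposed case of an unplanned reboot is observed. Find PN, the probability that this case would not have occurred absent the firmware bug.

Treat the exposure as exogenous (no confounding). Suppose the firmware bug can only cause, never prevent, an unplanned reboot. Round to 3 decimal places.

PN ≈ 0.305

p₁ = P(outcome | exposed) = 383/864 = 0.44329
p₀ = P(outcome | unexposed) = 458/1487 = 0.308
Under exogeneity and monotonicity, PN = (p₁ − p₀)/p₁.
PN = (0.44329 − 0.308) / 0.44329 ≈ 0.3052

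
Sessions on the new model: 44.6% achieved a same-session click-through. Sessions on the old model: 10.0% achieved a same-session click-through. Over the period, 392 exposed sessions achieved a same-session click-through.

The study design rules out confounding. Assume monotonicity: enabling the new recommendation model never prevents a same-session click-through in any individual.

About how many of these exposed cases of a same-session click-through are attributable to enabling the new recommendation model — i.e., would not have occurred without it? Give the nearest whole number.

p₁ = 0.446, p₀ = 0.1.
PN = (p₁ − p₀)/p₁ = (0.446 − 0.1) / 0.446 ≈ 0.77578.
Attributable cases ≈ PN × (exposed cases) = 0.77578 × 392 ≈ 304.11.

about 304 cases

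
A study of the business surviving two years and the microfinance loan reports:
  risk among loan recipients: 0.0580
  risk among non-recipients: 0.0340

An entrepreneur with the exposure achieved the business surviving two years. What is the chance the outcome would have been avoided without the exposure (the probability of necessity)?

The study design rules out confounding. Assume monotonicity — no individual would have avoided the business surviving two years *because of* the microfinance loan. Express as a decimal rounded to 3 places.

PN ≈ 0.414

Let p₁ = 0.058, p₀ = 0.034.
Under exogeneity and monotonicity, PN = (p₁ − p₀) / p₁.
PN = (0.058 − 0.034) / 0.058 = 0.024 / 0.058 ≈ 0.4138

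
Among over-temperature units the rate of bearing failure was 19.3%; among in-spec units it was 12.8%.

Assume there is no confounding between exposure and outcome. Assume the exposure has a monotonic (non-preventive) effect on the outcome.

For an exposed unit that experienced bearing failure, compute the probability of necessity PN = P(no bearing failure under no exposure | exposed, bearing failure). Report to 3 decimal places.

p₁ = 0.193, p₀ = 0.128.
Under exogeneity and monotonicity, PN = (p₁ − p₀) / p₁.
PN = (0.193 − 0.128) / 0.193 = 0.065 / 0.193 ≈ 0.3368

PN ≈ 0.337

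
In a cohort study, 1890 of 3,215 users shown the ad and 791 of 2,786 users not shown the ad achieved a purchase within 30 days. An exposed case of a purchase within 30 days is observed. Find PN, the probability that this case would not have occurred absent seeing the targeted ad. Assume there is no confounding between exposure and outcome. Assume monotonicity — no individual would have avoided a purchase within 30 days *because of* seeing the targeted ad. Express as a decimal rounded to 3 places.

p₁ = P(outcome | exposed) = 1890/3215 = 0.58787
p₀ = P(outcome | unexposed) = 791/2786 = 0.28392
Under exogeneity and monotonicity, PN = (p₁ − p₀) / p₁.
PN = (0.58787 − 0.28392) / 0.58787 = 0.30395 / 0.58787 ≈ 0.5170

PN ≈ 0.517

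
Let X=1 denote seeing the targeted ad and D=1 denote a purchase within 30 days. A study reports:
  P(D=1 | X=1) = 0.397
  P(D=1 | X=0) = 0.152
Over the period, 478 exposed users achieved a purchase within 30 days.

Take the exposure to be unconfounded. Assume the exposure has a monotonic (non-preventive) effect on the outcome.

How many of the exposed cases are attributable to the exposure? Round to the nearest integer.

about 295 cases

Let p₁ = 0.397, p₀ = 0.152.
PN = (p₁ − p₀)/p₁ = (0.397 − 0.152) / 0.397 ≈ 0.61713.
Attributable cases ≈ PN × (exposed cases) = 0.61713 × 478 ≈ 294.99.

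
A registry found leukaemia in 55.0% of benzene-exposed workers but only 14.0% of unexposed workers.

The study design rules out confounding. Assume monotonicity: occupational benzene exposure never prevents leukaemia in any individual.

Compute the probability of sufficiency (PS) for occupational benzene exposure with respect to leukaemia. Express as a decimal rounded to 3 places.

p₁ = 0.55, p₀ = 0.14.
Under exogeneity and monotonicity, PS = (p₁ − p₀) / (1 − p₀).
PS = (0.55 − 0.14) / (1 − 0.14) = 0.41 / 0.86 ≈ 0.4767

PS ≈ 0.477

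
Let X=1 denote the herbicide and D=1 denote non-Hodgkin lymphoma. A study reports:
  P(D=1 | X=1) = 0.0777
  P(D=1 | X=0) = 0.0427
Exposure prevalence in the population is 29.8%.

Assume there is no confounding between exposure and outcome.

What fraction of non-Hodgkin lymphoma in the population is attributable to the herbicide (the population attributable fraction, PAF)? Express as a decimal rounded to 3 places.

PAF ≈ 0.196

Let p₁ = 0.0777, p₀ = 0.0427.
Overall risk P(Y=1) = π·p₁ + (1−π)·p₀ = 0.298×0.0777 + 0.702×0.0427 = 0.05313.
Under exogeneity, PAF = [P(Y=1) − p₀] / P(Y=1).
PAF = (0.05313 − 0.0427) / 0.05313 ≈ 0.1963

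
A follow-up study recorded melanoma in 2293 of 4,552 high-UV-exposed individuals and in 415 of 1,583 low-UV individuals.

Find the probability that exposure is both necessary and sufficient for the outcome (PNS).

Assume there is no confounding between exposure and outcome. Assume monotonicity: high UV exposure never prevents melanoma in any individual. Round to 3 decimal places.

p₁ = P(outcome | exposed) = 2293/4552 = 0.50373
p₀ = P(outcome | unexposed) = 415/1583 = 0.26216
Under exogeneity and monotonicity, PNS = p₁ − p₀.
PNS = 0.50373 − 0.26216 = 0.24157

PNS ≈ 0.242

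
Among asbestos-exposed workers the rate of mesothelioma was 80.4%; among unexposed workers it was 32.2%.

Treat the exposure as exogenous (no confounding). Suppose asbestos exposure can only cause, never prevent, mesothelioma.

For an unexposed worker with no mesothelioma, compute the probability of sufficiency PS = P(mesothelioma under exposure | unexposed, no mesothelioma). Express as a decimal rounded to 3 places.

p₁ = 0.804, p₀ = 0.322.
Under exogeneity and monotonicity, PS = (p₁ − p₀) / (1 − p₀).
PS = (0.804 − 0.322) / (1 − 0.322) = 0.482 / 0.678 ≈ 0.7109

PS ≈ 0.711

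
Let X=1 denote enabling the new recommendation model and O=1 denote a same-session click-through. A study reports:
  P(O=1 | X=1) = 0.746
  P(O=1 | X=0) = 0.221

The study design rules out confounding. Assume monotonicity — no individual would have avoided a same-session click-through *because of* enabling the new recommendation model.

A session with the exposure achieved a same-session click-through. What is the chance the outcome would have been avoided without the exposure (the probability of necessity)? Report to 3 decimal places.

PN ≈ 0.704

Let p₁ = 0.746, p₀ = 0.221.
Under exogeneity and monotonicity, PN = (p₁ − p₀) / p₁.
PN = (0.746 − 0.221) / 0.746 = 0.525 / 0.746 ≈ 0.7038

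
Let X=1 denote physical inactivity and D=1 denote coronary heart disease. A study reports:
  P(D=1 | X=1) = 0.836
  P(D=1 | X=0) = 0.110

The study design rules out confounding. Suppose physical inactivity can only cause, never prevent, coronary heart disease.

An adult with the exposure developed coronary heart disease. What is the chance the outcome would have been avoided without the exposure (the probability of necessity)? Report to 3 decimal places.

Let p₁ = 0.836, p₀ = 0.11.
Under exogeneity and monotonicity, PN = (p₁ − p₀) / p₁.
PN = (0.836 − 0.11) / 0.836 = 0.726 / 0.836 ≈ 0.8684

PN ≈ 0.868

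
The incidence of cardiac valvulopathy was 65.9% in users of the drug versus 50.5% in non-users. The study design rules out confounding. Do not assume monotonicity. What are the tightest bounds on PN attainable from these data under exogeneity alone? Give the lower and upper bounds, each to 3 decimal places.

0.234 ≤ PN ≤ 0.751

p₁ = 0.659, p₀ = 0.505.
Under exogeneity alone the bounds on PN are max{0,(p₁−p₀)/p₁} ≤ PN ≤ min{1,(1−p₀)/p₁}.
  lower = (p₁ − p₀)/p₁ = 0.154 / 0.659 ≈ 0.2337
  upper = min{1, (1 − p₀)/p₁} = 0.495 / 0.659 ≈ 0.7511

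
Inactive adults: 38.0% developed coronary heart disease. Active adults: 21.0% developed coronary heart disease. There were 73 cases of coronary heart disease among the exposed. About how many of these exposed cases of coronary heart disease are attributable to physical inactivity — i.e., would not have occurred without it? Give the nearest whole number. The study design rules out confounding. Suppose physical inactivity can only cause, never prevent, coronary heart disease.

about 33 cases

p₁ = 0.38, p₀ = 0.21.
PN = (p₁ − p₀)/p₁ = (0.38 − 0.21) / 0.38 ≈ 0.44737.
Attributable cases ≈ PN × (exposed cases) = 0.44737 × 73 ≈ 32.66.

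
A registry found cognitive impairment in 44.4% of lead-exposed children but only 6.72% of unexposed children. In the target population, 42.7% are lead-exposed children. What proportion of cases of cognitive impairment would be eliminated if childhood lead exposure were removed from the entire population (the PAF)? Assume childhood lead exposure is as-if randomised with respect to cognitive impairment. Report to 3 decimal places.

p₁ = 0.444, p₀ = 0.0672.
Overall risk P(Y=1) = π·p₁ + (1−π)·p₀ = 0.427×0.444 + 0.573×0.0672 = 0.22809.
Under exogeneity, PAF = [P(Y=1) − p₀] / P(Y=1).
PAF = (0.22809 − 0.0672) / 0.22809 ≈ 0.7054

PAF ≈ 0.705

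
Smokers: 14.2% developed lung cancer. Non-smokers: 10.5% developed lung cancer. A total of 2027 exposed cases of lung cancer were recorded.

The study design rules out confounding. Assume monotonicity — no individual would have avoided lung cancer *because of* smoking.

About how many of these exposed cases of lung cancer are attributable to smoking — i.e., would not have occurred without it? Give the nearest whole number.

p₁ = 0.142, p₀ = 0.105.
PN = (p₁ − p₀)/p₁ = (0.142 − 0.105) / 0.142 ≈ 0.26056.
Attributable cases ≈ PN × (exposed cases) = 0.26056 × 2027 ≈ 528.16.

about 528 cases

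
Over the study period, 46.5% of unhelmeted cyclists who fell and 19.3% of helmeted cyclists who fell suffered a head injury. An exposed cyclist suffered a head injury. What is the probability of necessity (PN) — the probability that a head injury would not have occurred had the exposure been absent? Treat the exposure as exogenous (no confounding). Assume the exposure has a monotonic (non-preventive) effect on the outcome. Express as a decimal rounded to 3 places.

p₁ = 0.465, p₀ = 0.193.
Under exogeneity and monotonicity, PN = (p₁ − p₀) / p₁.
PN = (0.465 − 0.193) / 0.465 = 0.272 / 0.465 ≈ 0.5849

PN ≈ 0.585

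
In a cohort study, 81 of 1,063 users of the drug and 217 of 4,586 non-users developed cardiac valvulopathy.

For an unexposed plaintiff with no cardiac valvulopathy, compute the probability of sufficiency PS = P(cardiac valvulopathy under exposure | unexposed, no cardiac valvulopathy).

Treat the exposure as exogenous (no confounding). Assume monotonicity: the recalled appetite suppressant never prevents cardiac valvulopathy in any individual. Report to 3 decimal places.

p₁ = P(outcome | exposed) = 81/1063 = 0.076199
p₀ = P(outcome | unexposed) = 217/4586 = 0.047318
Under exogeneity and monotonicity, PS = (p₁ − p₀) / (1 − p₀).
PS = (0.076199 − 0.047318) / (1 − 0.047318) = 0.028882 / 0.95268 ≈ 0.0303

PS ≈ 0.030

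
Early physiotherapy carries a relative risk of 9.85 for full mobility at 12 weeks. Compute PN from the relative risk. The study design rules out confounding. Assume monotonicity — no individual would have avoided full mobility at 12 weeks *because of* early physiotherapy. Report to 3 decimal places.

PN ≈ 0.898

Under exogeneity and monotonicity, PN = (RR − 1) / RR = 1 − 1/RR.
PN = (9.85 − 1) / 9.85 = 8.85 / 9.85 ≈ 0.8985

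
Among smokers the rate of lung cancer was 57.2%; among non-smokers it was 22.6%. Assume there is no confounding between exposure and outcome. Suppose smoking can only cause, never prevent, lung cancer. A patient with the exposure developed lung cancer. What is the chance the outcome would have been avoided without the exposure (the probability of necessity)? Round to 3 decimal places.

PN ≈ 0.605

p₁ = 0.572, p₀ = 0.226.
Under exogeneity and monotonicity, PN = (p₁ − p₀) / p₁.
PN = (0.572 − 0.226) / 0.572 = 0.346 / 0.572 ≈ 0.6049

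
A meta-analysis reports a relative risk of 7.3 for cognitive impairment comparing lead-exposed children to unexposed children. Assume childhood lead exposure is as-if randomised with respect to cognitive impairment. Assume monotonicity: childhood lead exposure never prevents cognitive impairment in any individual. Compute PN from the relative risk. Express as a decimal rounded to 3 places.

Under exogeneity and monotonicity, PN = (RR − 1) / RR = 1 − 1/RR.
PN = (7.3 − 1) / 7.3 = 6.3 / 7.3 ≈ 0.8630

PN ≈ 0.863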